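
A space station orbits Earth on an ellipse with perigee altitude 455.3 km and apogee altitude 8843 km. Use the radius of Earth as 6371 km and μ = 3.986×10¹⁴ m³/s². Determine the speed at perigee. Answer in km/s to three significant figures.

r_p = 6371 + 455.3 = 6826.3 km = 6.8263×10⁶ m.
r_a = 6371 + 8843 = 15214 km = 1.5214×10⁷ m.
Semi-major axis a = (r_p + r_a)/2 = 11020 km = 1.102×10⁷ m.
Vis-viva: v² = μ(2/r − 1/a) = 3.986×10¹⁴ × (2.930×10⁻⁷ − 9.074×10⁻⁸) = 8.061×10⁷ m²/s².
v = 8979 m/s = 8.979 km/s.

v ≈ 8.98 km/s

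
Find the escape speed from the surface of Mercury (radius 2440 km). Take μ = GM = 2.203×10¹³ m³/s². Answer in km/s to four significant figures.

r = R = 2.440×10⁶ m.
Escape speed v_esc = √(2μ/r) = √(2 × 2.203×10¹³ / 2.440×10⁶) = √(1.806×10⁷) = 4249 m/s.
= 4.249 km/s.

v_esc ≈ 4.249 km/s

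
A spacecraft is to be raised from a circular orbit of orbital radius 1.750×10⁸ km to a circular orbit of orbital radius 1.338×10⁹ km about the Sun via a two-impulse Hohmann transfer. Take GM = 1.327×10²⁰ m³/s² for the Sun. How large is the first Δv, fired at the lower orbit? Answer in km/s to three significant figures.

Δv ≈ 9.08 km/s

r₁ = 1.750×10⁸ km = 1.750×10¹¹ m.
r₂ = 1.338×10⁹ km = 1.338×10¹² m.
Transfer ellipse a_t = (r₁ + r₂)/2 = 7.565×10¹¹ m.
At r₁: circular v_c1 = √(μ/r₁) = 27540 m/s; transfer-perihelion v_p = √[μ(2/r₁ − 1/a_t)] = 36620 m/s.
Δv₁ = v_p − v_c1 = 9085 m/s.
= 9.085 km/s.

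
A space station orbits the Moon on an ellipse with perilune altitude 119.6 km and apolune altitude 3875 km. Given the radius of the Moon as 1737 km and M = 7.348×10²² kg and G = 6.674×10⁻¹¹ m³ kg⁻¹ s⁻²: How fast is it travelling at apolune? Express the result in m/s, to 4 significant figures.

μ = GM = 6.674×10⁻¹¹ × 7.348×10²² = 4.904×10¹² m³/s².
r_p = 1737 + 119.6 = 1856.6 km = 1.8566×10⁶ m.
r_a = 1737 + 3875 = 5612.0 km = 5.6120×10⁶ m.
Semi-major axis a = (r_p + r_a)/2 = 3734.3 km = 3.734×10⁶ m.
Vis-viva: v² = μ(2/r − 1/a) = 4.904×10¹² × (3.564×10⁻⁷ − 2.678×10⁻⁷) = 4.345×10⁵ m²/s².
v = 659.1 m/s.

v ≈ 659.1 m/s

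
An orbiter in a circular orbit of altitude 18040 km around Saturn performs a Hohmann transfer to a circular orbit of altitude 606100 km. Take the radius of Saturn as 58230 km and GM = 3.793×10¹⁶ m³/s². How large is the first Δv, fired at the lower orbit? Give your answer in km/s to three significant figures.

r₁ = 58230 + 18040 = 76270 km = 7.6270×10⁷ m.
r₂ = 58230 + 606100 = 664330 km = 6.6433×10⁸ m.
Transfer ellipse a_t = (r₁ + r₂)/2 = 3.703×10⁸ m.
At r₁: circular v_c1 = √(μ/r₁) = 22300 m/s; transfer-perikrone v_p = √[μ(2/r₁ − 1/a_t)] = 29870 m/s.
Δv₁ = v_p − v_c1 = 7569 m/s.
= 7.569 km/s.

Δv ≈ 7.57 km/s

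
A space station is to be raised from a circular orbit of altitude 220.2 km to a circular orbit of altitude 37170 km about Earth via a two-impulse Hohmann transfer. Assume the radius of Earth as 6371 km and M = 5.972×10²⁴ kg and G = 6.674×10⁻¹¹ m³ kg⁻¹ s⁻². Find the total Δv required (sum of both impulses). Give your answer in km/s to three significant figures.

Δv_total ≈ 3.95 km/s

μ = GM = 6.674×10⁻¹¹ × 5.972×10²⁴ = 3.986×10¹⁴ m³/s².
r₁ = 6371 + 220.2 = 6591.2 km = 6.5912×10⁶ m.
r₂ = 6371 + 37170 = 43541 km = 4.3541×10⁷ m.
Transfer ellipse a_t = (r₁ + r₂)/2 = 2.507×10⁷ m.
At r₁: circular v_c1 = √(μ/r₁) = 7776 m/s; transfer-perigee v_p = √[μ(2/r₁ − 1/a_t)] = 10250 m/s.
Δv₁ = v_p − v_c1 = 2473 m/s.
At r₂: circular v_c2 = √(μ/r₂) = 3026 m/s; transfer-apogee v_a = √[μ(2/r₂ − 1/a_t)] = 1551 m/s.
Δv₂ = v_c2 − v_a = 1474 m/s.
Total Δv = Δv₁ + Δv₂ = 3947 m/s = 3.947 km/s.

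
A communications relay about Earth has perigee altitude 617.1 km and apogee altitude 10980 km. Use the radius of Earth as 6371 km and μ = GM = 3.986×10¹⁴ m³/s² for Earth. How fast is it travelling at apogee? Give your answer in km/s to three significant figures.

v ≈ 3.63 km/s

r_p = 6371 + 617.1 = 6988.1 km = 6.9881×10⁶ m.
r_a = 6371 + 10980 = 17351 km = 1.7351×10⁷ m.
Semi-major axis a = (r_p + r_a)/2 = 12170 km = 1.217×10⁷ m.
Vis-viva: v² = μ(2/r − 1/a) = 3.986×10¹⁴ × (1.153×10⁻⁷ − 8.217×10⁻⁸) = 1.319×10⁷ m²/s².
v = 3632 m/s = 3.632 km/s.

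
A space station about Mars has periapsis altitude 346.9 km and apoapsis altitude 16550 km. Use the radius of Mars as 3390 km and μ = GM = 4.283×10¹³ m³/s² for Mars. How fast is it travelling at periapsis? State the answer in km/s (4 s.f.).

r_p = 3390 + 346.9 = 3736.9 km = 3.7369×10⁶ m.
r_a = 3390 + 16550 = 19940 km = 1.9940×10⁷ m.
Semi-major axis a = (r_p + r_a)/2 = 11838 km = 1.184×10⁷ m.
Vis-viva: v² = μ(2/r − 1/a) = 4.283×10¹³ × (5.352×10⁻⁷ − 8.447×10⁻⁸) = 1.930×10⁷ m²/s².
v = 4394 m/s = 4.394 km/s.

v ≈ 4.394 km/s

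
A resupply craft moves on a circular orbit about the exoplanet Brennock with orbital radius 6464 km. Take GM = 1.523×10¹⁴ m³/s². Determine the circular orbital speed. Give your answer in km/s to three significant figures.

r = 6464 km = 6.464×10⁶ m.
For a circular orbit v = √(μ/r) = √(1.523×10¹⁴ / 6.464×10⁶) = √(2.356×10⁷) = 4854 m/s.
That is 4.854 km/s.

v ≈ 4.85 km/s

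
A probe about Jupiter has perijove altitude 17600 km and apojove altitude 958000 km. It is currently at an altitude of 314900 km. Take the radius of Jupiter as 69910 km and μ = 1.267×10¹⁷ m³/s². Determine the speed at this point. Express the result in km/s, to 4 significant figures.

r_p = 69910 + 17600 = 87510 km = 8.7510×10⁷ m.
r_a = 69910 + 958000 = 1027900 km = 1.0279×10⁹ m.
r = 69910 + 314900 = 3.8481×10⁵ km = 3.848×10⁸ m.
Semi-major axis a = (r_p + r_a)/2 = 5.5771×10⁵ km = 5.577×10⁸ m.
Vis-viva: v² = μ(2/r − 1/a) = 1.267×10¹⁷ × (5.197×10⁻⁹ − 1.793×10⁻⁹) = 4.313×10⁸ m²/s².
v = 20770 m/s = 20.77 km/s.

v ≈ 20.77 km/s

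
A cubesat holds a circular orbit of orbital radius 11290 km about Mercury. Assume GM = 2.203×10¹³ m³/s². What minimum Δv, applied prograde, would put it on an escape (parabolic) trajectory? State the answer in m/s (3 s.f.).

r = 11290 km = 1.129×10⁷ m.
Circular speed v_c = √(μ/r) = 1397 m/s.
Escape speed v_esc = √(2μ/r) = √2 × v_c = 1975 m/s.
Δv = v_esc − v_c = 578.6 m/s.

Δv ≈ 579 m/s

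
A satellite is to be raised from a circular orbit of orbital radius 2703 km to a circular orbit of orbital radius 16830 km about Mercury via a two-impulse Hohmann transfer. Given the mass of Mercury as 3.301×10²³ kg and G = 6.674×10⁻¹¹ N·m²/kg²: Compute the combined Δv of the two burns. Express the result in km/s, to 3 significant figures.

μ = GM = 6.674×10⁻¹¹ × 3.301×10²³ = 2.203×10¹³ m³/s².
r₁ = 2703 km = 2.703×10⁶ m.
r₂ = 16830 km = 1.683×10⁷ m.
Transfer ellipse a_t = (r₁ + r₂)/2 = 9.766×10⁶ m.
At r₁: circular v_c1 = √(μ/r₁) = 2855 m/s; transfer-periherm v_p = √[μ(2/r₁ − 1/a_t)] = 3748 m/s.
Δv₁ = v_p − v_c1 = 892.8 m/s.
At r₂: circular v_c2 = √(μ/r₂) = 1144 m/s; transfer-apoherm v_a = √[μ(2/r₂ − 1/a_t)] = 601.9 m/s.
Δv₂ = v_c2 − v_a = 542.2 m/s.
Total Δv = Δv₁ + Δv₂ = 1435 m/s = 1.435 km/s.

Δv_total ≈ 1.44 km/s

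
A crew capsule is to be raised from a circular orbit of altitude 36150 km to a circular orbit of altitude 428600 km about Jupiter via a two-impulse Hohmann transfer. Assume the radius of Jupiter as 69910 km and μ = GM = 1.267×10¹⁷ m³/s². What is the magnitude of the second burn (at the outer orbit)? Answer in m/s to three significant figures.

r₁ = 69910 + 36150 = 106060 km = 1.0606×10⁸ m.
r₂ = 69910 + 428600 = 498510 km = 4.9851×10⁸ m.
Transfer ellipse a_t = (r₁ + r₂)/2 = 3.023×10⁸ m.
At r₁: circular v_c1 = √(μ/r₁) = 34560 m/s; transfer-perijove v_p = √[μ(2/r₁ − 1/a_t)] = 44390 m/s.
At r₂: circular v_c2 = √(μ/r₂) = 15940 m/s; transfer-apojove v_a = √[μ(2/r₂ − 1/a_t)] = 9443 m/s.
Δv₂ = v_c2 − v_a = 6499 m/s.

Δv ≈ 6500 m/s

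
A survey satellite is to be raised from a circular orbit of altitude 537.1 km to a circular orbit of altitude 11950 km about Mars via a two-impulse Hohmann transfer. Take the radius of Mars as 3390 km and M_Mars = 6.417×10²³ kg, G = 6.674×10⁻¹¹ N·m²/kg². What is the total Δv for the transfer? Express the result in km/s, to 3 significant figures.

μ = GM = 6.674×10⁻¹¹ × 6.417×10²³ = 4.283×10¹³ m³/s².
r₁ = 3390 + 537.1 = 3927.1 km = 3.9271×10⁶ m.
r₂ = 3390 + 11950 = 15340 km = 1.5340×10⁷ m.
Transfer ellipse a_t = (r₁ + r₂)/2 = 9.634×10⁶ m.
At r₁: circular v_c1 = √(μ/r₁) = 3302 m/s; transfer-periapsis v_p = √[μ(2/r₁ − 1/a_t)] = 4167 m/s.
Δv₁ = v_p − v_c1 = 864.8 m/s.
At r₂: circular v_c2 = √(μ/r₂) = 1671 m/s; transfer-apoapsis v_a = √[μ(2/r₂ − 1/a_t)] = 1067 m/s.
Δv₂ = v_c2 − v_a = 604.1 m/s.
Total Δv = Δv₁ + Δv₂ = 1469 m/s = 1.469 km/s.

Δv_total ≈ 1.47 km/s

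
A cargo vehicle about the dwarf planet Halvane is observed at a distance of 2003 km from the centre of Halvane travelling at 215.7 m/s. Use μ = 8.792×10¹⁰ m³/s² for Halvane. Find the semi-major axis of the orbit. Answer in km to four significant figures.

r = 2.003×10⁶ m.
Specific orbital energy ε = v²/2 − μ/r = (215.7)²/2 − 8.792×10¹⁰/2.003×10⁶ = -2.063×10⁴ J/kg.
Since ε = −μ/(2a), a = −μ/(2ε) = 2.131×10⁶ m = 2130.8 km.

a ≈ 2131 km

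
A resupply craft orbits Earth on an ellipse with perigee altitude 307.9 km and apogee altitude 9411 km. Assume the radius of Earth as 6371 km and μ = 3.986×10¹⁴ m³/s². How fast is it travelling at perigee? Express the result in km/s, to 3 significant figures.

v ≈ 9.16 km/s

r_p = 6371 + 307.9 = 6678.9 km = 6.6789×10⁶ m.
r_a = 6371 + 9411 = 15782 km = 1.5782×10⁷ m.
Semi-major axis a = (r_p + r_a)/2 = 11230 km = 1.123×10⁷ m.
Vis-viva: v² = μ(2/r − 1/a) = 3.986×10¹⁴ × (2.995×10⁻⁷ − 8.904×10⁻⁸) = 8.387×10⁷ m²/s².
v = 9158 m/s = 9.158 km/s.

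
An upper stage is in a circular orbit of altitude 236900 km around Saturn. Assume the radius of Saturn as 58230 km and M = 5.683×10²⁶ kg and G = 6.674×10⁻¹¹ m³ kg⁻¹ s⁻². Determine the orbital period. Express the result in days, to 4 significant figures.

μ = GM = 6.674×10⁻¹¹ × 5.683×10²⁶ = 3.793×10¹⁶ m³/s².
r = 58230 + 236900 = 295130 km = 2.9513×10⁸ m.
Kepler's third law: T = 2π√(r³/μ) = 2π√((2.951×10⁸)³ / 3.793×10¹⁶).
r³/μ = 6.778×10⁸ s², so T = 2π × 2.603×10⁴ = 1.636×10⁵ s.
Converting: 1.636×10⁵ s ÷ 86400 = 1.893 days.

T ≈ 1.893 days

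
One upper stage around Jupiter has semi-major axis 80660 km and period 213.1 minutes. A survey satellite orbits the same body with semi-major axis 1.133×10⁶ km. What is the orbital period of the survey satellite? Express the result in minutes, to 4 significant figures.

Kepler's third law: T² ∝ a³, so T₂ = T₁ (a₂/a₁)^(3/2).
a₂/a₁ = 14.05, (a₂/a₁)^(3/2) = 52.65.
T₂ = 213.1 × 52.65 = 11220 minutes.

T₂ ≈ 11220 minutes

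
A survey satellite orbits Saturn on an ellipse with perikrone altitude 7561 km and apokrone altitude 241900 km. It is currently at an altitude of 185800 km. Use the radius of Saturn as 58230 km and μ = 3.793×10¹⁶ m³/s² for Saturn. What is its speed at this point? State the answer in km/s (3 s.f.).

r_p = 58230 + 7561 = 65791 km = 6.5791×10⁷ m.
r_a = 58230 + 241900 = 300130 km = 3.0013×10⁸ m.
r = 58230 + 185800 = 2.4403×10⁵ km = 2.440×10⁸ m.
Semi-major axis a = (r_p + r_a)/2 = 1.8296×10⁵ km = 1.830×10⁸ m.
Vis-viva: v² = μ(2/r − 1/a) = 3.793×10¹⁶ × (8.196×10⁻⁹ − 5.466×10⁻⁹) = 1.036×10⁸ m²/s².
v = 10180 m/s = 10.18 km/s.

v ≈ 10.2 km/s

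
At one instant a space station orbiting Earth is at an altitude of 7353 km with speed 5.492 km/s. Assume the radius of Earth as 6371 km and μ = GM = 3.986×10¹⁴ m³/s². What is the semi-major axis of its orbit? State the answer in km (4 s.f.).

a ≈ 14270 km

r = 6371 + 7353 = 13724 km = 1.372×10⁷ m.
Specific orbital energy ε = v²/2 − μ/r = (5492)²/2 − 3.986×10¹⁴/1.372×10⁷ = -1.396×10⁷ J/kg.
Since ε = −μ/(2a), a = −μ/(2ε) = 1.427×10⁷ m = 14273 km.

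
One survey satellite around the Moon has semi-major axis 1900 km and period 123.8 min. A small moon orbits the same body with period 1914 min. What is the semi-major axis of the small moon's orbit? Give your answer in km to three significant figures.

Kepler's third law: a³ ∝ T², so a₂ = a₁ (T₂/T₁)^(2/3).
T₂/T₁ = 15.46, (T₂/T₁)^(2/3) = 6.206.
a₂ = 1900 × 6.206 = 11790 km.

a₂ ≈ 11800 km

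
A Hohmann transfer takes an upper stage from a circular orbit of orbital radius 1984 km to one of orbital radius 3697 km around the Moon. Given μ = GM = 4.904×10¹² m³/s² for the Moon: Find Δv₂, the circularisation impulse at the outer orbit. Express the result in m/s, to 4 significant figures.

Δv ≈ 189.2 m/s

r₁ = 1984 km = 1.984×10⁶ m.
r₂ = 3697 km = 3.697×10⁶ m.
Transfer ellipse a_t = (r₁ + r₂)/2 = 2.840×10⁶ m.
At r₁: circular v_c1 = √(μ/r₁) = 1572 m/s; transfer-perilune v_p = √[μ(2/r₁ − 1/a_t)] = 1794 m/s.
At r₂: circular v_c2 = √(μ/r₂) = 1152 m/s; transfer-apolune v_a = √[μ(2/r₂ − 1/a_t)] = 962.6 m/s.
Δv₂ = v_c2 − v_a = 189.2 m/s.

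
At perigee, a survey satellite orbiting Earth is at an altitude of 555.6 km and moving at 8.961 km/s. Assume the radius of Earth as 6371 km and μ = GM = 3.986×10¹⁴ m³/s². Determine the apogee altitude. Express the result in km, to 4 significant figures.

apogee altitude ≈ 9615 km

r_p = 6371 + 555.6 = 6926.6 km = 6.927×10⁶ m.
Specific energy ε = v²/2 − μ/r = -1.740×10⁷ J/kg, so a = −μ/(2ε) = 1.146×10⁷ m.
The apsides satisfy r_p + r_a = 2a, so the apogee radius is 2a − r_p = 1.599×10⁷ m = 15986 km.
Apogee altitude = 15986 − 6371 = 9615.0 km.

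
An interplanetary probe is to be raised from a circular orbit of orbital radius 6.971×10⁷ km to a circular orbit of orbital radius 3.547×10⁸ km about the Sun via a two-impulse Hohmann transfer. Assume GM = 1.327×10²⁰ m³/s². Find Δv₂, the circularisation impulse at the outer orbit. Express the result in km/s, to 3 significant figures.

Δv ≈ 8.26 km/s

r₁ = 6.971×10⁷ km = 6.971×10¹⁰ m.
r₂ = 3.547×10⁸ km = 3.547×10¹¹ m.
Transfer ellipse a_t = (r₁ + r₂)/2 = 2.122×10¹¹ m.
At r₁: circular v_c1 = √(μ/r₁) = 43630 m/s; transfer-perihelion v_p = √[μ(2/r₁ − 1/a_t)] = 56410 m/s.
At r₂: circular v_c2 = √(μ/r₂) = 19340 m/s; transfer-aphelion v_a = √[μ(2/r₂ − 1/a_t)] = 11090 m/s.
Δv₂ = v_c2 − v_a = 8256 m/s.
= 8.256 km/s.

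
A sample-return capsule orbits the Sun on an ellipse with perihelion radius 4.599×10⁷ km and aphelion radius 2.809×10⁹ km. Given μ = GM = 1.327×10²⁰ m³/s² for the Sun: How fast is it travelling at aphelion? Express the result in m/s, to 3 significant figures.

v ≈ 1230 m/s

Semi-major axis a = (r_p + r_a)/2 = 1.4275×10⁹ km = 1.427×10¹² m.
Vis-viva: v² = μ(2/r − 1/a) = 1.327×10²⁰ × (7.120×10⁻¹³ − 7.005×10⁻¹³) = 1.522×10⁶ m²/s².
v = 1234 m/s.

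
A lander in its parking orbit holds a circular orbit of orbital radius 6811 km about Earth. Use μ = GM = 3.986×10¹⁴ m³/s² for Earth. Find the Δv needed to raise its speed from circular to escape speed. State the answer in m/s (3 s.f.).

r = 6811 km = 6.811×10⁶ m.
Circular speed v_c = √(μ/r) = 7650 m/s.
Escape speed v_esc = √(2μ/r) = √2 × v_c = 10820 m/s.
Δv = v_esc − v_c = 3169 m/s.

Δv ≈ 3170 m/s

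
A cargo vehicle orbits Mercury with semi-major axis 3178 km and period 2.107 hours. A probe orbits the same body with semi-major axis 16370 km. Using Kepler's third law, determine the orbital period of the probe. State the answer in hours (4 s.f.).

T₂ ≈ 24.63 hours

Kepler's third law: T² ∝ a³, so T₂ = T₁ (a₂/a₁)^(3/2).
a₂/a₁ = 5.151, (a₂/a₁)^(3/2) = 11.69.
T₂ = 2.107 × 11.69 = 24.63 hours.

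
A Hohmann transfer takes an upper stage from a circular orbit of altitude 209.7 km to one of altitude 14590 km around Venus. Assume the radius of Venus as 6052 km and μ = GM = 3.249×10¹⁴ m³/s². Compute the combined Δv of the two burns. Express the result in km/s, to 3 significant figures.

r₁ = 6052 + 209.7 = 6261.7 km = 6.2617×10⁶ m.
r₂ = 6052 + 14590 = 20642 km = 2.0642×10⁷ m.
Transfer ellipse a_t = (r₁ + r₂)/2 = 1.345×10⁷ m.
At r₁: circular v_c1 = √(μ/r₁) = 7203 m/s; transfer-periapsis v_p = √[μ(2/r₁ − 1/a_t)] = 8923 m/s.
Δv₁ = v_p − v_c1 = 1720 m/s.
At r₂: circular v_c2 = √(μ/r₂) = 3967 m/s; transfer-apoapsis v_a = √[μ(2/r₂ − 1/a_t)] = 2707 m/s.
Δv₂ = v_c2 − v_a = 1261 m/s.
Total Δv = Δv₁ + Δv₂ = 2980 m/s = 2.980 km/s.

Δv_total ≈ 2.98 km/s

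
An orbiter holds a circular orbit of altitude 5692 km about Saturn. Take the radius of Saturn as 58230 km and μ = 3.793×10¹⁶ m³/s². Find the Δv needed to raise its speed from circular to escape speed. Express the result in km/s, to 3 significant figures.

r = 58230 + 5692 = 63922 km = 6.3922×10⁷ m.
Circular speed v_c = √(μ/r) = 24360 m/s.
Escape speed v_esc = √(2μ/r) = √2 × v_c = 34450 m/s.
Δv = v_esc − v_c = 10090 m/s = 10.09 km/s.

Δv ≈ 10.1 km/s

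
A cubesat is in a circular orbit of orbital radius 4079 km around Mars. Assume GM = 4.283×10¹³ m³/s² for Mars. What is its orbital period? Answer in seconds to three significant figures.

r = 4079 km = 4.079×10⁶ m.
Kepler's third law: T = 2π√(r³/μ) = 2π√((4.079×10⁶)³ / 4.283×10¹³).
r³/μ = 1.585×10⁶ s², so T = 2π × 1.259×10³ = 7.909×10³ s.

T ≈ 7910 seconds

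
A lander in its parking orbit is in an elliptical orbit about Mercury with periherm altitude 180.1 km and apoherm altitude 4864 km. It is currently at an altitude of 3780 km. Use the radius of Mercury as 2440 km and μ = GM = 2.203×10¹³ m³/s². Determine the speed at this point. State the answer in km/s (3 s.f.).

r_p = 2440 + 180.1 = 2620.1 km = 2.6201×10⁶ m.
r_a = 2440 + 4864 = 7304.0 km = 7.3040×10⁶ m.
r = 2440 + 3780 = 6220.0 km = 6.220×10⁶ m.
Semi-major axis a = (r_p + r_a)/2 = 4962.1 km = 4.962×10⁶ m.
Vis-viva: v² = μ(2/r − 1/a) = 2.203×10¹³ × (3.215×10⁻⁷ − 2.015×10⁻⁷) = 2.644×10⁶ m²/s².
v = 1626 m/s = 1.626 km/s.

v ≈ 1.63 km/s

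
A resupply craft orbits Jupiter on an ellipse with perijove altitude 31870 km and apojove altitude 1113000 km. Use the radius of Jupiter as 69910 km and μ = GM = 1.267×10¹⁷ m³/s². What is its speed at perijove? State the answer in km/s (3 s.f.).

r_p = 69910 + 31870 = 101780 km = 1.0178×10⁸ m.
r_a = 69910 + 1113000 = 1182900 km = 1.1829×10⁹ m.
Semi-major axis a = (r_p + r_a)/2 = 6.4234×10⁵ km = 6.423×10⁸ m.
Vis-viva: v² = μ(2/r − 1/a) = 1.267×10¹⁷ × (1.965×10⁻⁸ − 1.557×10⁻⁹) = 2.292×10⁹ m²/s².
v = 47880 m/s = 47.88 km/s.

v ≈ 47.9 km/s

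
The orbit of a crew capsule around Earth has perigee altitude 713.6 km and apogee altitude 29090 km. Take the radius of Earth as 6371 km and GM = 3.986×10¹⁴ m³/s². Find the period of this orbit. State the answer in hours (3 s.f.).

T ≈ 8.58 hours

r_p = 6371 + 713.6 = 7084.6 km = 7.0846×10⁶ m.
r_a = 6371 + 29090 = 35461 km = 3.5461×10⁷ m.
Semi-major axis a = (r_p + r_a)/2 = (7084.6 + 35461)/2 = 21273 km = 2.127×10⁷ m.
By Kepler's third law T = 2π√(a³/μ) = 2π × 4.914×10³ = 3.088×10⁴ s.
= 8.577 hours.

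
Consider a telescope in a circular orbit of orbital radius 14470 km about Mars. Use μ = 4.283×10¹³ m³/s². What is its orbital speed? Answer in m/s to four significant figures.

r = 14470 km = 1.447×10⁷ m.
For a circular orbit v = √(μ/r) = √(4.283×10¹³ / 1.447×10⁷) = √(2.960×10⁶) = 1720 m/s.

v ≈ 1720 m/s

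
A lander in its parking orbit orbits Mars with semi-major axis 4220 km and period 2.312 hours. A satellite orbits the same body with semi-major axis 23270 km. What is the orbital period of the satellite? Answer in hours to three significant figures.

T₂ ≈ 29.9 hours

Kepler's third law: T² ∝ a³, so T₂ = T₁ (a₂/a₁)^(3/2).
a₂/a₁ = 5.514, (a₂/a₁)^(3/2) = 12.95.
T₂ = 2.312 × 12.95 = 29.94 hours.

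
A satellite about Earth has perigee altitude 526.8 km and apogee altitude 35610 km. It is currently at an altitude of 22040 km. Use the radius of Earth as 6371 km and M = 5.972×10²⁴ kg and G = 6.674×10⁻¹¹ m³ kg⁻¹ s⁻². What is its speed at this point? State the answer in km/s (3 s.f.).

v ≈ 3.43 km/s

μ = GM = 6.674×10⁻¹¹ × 5.972×10²⁴ = 3.986×10¹⁴ m³/s².
r_p = 6371 + 526.8 = 6897.8 km = 6.8978×10⁶ m.
r_a = 6371 + 35610 = 41981 km = 4.1981×10⁷ m.
r = 6371 + 22040 = 28411 km = 2.841×10⁷ m.
Semi-major axis a = (r_p + r_a)/2 = 24439 km = 2.444×10⁷ m.
Vis-viva: v² = μ(2/r − 1/a) = 3.986×10¹⁴ × (7.040×10⁻⁸ − 4.092×10⁻⁸) = 1.175×10⁷ m²/s².
v = 3428 m/s = 3.428 km/s.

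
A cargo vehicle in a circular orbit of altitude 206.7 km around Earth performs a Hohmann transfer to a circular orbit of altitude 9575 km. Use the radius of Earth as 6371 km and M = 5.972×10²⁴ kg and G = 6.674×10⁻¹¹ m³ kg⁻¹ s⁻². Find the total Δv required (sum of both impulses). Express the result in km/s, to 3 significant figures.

Δv_total ≈ 2.66 km/s

μ = GM = 6.674×10⁻¹¹ × 5.972×10²⁴ = 3.986×10¹⁴ m³/s².
r₁ = 6371 + 206.7 = 6577.7 km = 6.5777×10⁶ m.
r₂ = 6371 + 9575 = 15946 km = 1.5946×10⁷ m.
Transfer ellipse a_t = (r₁ + r₂)/2 = 1.126×10⁷ m.
At r₁: circular v_c1 = √(μ/r₁) = 7784 m/s; transfer-perigee v_p = √[μ(2/r₁ − 1/a_t)] = 9263 m/s.
Δv₁ = v_p − v_c1 = 1478 m/s.
At r₂: circular v_c2 = √(μ/r₂) = 5000 m/s; transfer-apogee v_a = √[μ(2/r₂ − 1/a_t)] = 3821 m/s.
Δv₂ = v_c2 − v_a = 1179 m/s.
Total Δv = Δv₁ + Δv₂ = 2657 m/s = 2.657 km/s.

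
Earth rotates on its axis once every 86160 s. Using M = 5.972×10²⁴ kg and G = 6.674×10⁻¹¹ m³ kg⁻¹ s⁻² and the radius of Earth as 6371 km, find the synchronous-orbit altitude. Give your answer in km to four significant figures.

h_sync ≈ 35790 km

μ = GM = 6.674×10⁻¹¹ × 5.972×10²⁴ = 3.986×10¹⁴ m³/s².
A synchronous orbit has period T, so by Kepler's third law a = (μT²/4π²)^(1/3).
μT²/4π² = 3.986×10¹⁴ × (8.616×10⁴)² / 39.48 = 7.495×10²² m³.
a = 4.216×10⁷ m = 42162 km.
Altitude h = a − R = 42162 − 6371 = 35791 km.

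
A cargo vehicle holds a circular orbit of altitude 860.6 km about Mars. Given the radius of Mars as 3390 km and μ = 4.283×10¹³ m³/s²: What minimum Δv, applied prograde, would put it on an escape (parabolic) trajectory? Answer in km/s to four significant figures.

r = 3390 + 860.6 = 4250.6 km = 4.2506×10⁶ m.
Circular speed v_c = √(μ/r) = 3174 m/s.
Escape speed v_esc = √(2μ/r) = √2 × v_c = 4489 m/s.
Δv = v_esc − v_c = 1315 m/s = 1.315 km/s.

Δv ≈ 1.315 km/s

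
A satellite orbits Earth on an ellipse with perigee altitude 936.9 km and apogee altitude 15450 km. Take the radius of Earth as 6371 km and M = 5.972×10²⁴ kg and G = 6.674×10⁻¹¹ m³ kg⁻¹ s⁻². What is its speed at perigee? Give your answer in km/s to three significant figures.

μ = GM = 6.674×10⁻¹¹ × 5.972×10²⁴ = 3.986×10¹⁴ m³/s².
r_p = 6371 + 936.9 = 7307.9 km = 7.3079×10⁶ m.
r_a = 6371 + 15450 = 21821 km = 2.1821×10⁷ m.
Semi-major axis a = (r_p + r_a)/2 = 14564 km = 1.456×10⁷ m.
Vis-viva: v² = μ(2/r − 1/a) = 3.986×10¹⁴ × (2.737×10⁻⁷ − 6.866×10⁻⁸) = 8.171×10⁷ m²/s².
v = 9040 m/s = 9.040 km/s.

v ≈ 9.04 km/s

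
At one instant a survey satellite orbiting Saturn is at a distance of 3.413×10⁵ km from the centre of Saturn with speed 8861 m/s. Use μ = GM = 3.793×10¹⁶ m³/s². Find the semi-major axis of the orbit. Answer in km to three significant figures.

r = 3.413×10⁸ m.
Specific orbital energy ε = v²/2 − μ/r = (8861)²/2 − 3.793×10¹⁶/3.413×10⁸ = -7.188×10⁷ J/kg.
Since ε = −μ/(2a), a = −μ/(2ε) = 2.639×10⁸ m = 2.6386×10⁵ km.

a ≈ 2.64×10⁵ km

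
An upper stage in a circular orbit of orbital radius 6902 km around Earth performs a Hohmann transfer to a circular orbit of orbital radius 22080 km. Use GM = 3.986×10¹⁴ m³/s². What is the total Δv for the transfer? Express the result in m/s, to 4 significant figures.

Δv_total ≈ 3098 m/s

r₁ = 6902 km = 6.902×10⁶ m.
r₂ = 22080 km = 2.208×10⁷ m.
Transfer ellipse a_t = (r₁ + r₂)/2 = 1.449×10⁷ m.
At r₁: circular v_c1 = √(μ/r₁) = 7599 m/s; transfer-perigee v_p = √[μ(2/r₁ − 1/a_t)] = 9381 m/s.
Δv₁ = v_p − v_c1 = 1781 m/s.
At r₂: circular v_c2 = √(μ/r₂) = 4249 m/s; transfer-apogee v_a = √[μ(2/r₂ − 1/a_t)] = 2932 m/s.
Δv₂ = v_c2 − v_a = 1317 m/s.
Total Δv = Δv₁ + Δv₂ = 3098 m/s.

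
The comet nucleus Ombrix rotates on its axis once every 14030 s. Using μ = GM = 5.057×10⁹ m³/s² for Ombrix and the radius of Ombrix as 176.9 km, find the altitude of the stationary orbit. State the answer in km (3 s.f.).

h_sync ≈ 116 km

A synchronous orbit has period T, so by Kepler's third law a = (μT²/4π²)^(1/3).
μT²/4π² = 5.057×10⁹ × (1.403×10⁴)² / 39.48 = 2.521×10¹⁶ m³.
a = 2.932×10⁵ m = 293.24 km.
Altitude h = a − R = 293.24 − 176.9 = 116.34 km.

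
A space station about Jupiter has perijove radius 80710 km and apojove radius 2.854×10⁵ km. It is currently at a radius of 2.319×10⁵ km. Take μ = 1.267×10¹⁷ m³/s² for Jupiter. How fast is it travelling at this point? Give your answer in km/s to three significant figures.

Semi-major axis a = (r_p + r_a)/2 = 1.8306×10⁵ km = 1.831×10⁸ m.
Vis-viva: v² = μ(2/r − 1/a) = 1.267×10¹⁷ × (8.624×10⁻⁹ − 5.463×10⁻⁹) = 4.006×10⁸ m²/s².
v = 20010 m/s = 20.01 km/s.

v ≈ 20.0 km/s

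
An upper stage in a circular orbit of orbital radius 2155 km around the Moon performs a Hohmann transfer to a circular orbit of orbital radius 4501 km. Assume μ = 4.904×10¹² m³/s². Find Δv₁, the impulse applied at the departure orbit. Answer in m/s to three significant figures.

Δv ≈ 246 m/s

r₁ = 2155 km = 2.155×10⁶ m.
r₂ = 4501 km = 4.501×10⁶ m.
Transfer ellipse a_t = (r₁ + r₂)/2 = 3.328×10⁶ m.
At r₁: circular v_c1 = √(μ/r₁) = 1509 m/s; transfer-perilune v_p = √[μ(2/r₁ − 1/a_t)] = 1754 m/s.
Δv₁ = v_p − v_c1 = 245.8 m/s.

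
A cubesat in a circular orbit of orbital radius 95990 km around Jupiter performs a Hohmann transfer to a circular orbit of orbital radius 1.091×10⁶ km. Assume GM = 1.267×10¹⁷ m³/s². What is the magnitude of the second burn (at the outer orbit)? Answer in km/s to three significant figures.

Δv ≈ 6.44 km/s

r₁ = 95990 km = 9.599×10⁷ m.
r₂ = 1.091×10⁶ km = 1.091×10⁹ m.
Transfer ellipse a_t = (r₁ + r₂)/2 = 5.935×10⁸ m.
At r₁: circular v_c1 = √(μ/r₁) = 36330 m/s; transfer-perijove v_p = √[μ(2/r₁ − 1/a_t)] = 49260 m/s.
At r₂: circular v_c2 = √(μ/r₂) = 10780 m/s; transfer-apojove v_a = √[μ(2/r₂ − 1/a_t)] = 4334 m/s.
Δv₂ = v_c2 − v_a = 6443 m/s.
= 6.443 km/s.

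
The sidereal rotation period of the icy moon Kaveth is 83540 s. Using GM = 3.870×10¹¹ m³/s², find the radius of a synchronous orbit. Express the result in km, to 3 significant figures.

r_sync ≈ 4090 km

A synchronous orbit has period T, so by Kepler's third law a = (μT²/4π²)^(1/3).
μT²/4π² = 3.870×10¹¹ × (8.354×10⁴)² / 39.48 = 6.841×10¹⁹ m³.
a = 4.090×10⁶ m = 4089.9 km.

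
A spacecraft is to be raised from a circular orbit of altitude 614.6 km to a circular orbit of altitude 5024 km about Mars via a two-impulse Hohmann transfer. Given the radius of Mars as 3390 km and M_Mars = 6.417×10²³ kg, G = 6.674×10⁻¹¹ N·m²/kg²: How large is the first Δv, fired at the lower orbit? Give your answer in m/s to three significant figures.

μ = GM = 6.674×10⁻¹¹ × 6.417×10²³ = 4.283×10¹³ m³/s².
r₁ = 3390 + 614.6 = 4004.6 km = 4.0046×10⁶ m.
r₂ = 3390 + 5024 = 8414.0 km = 8.4140×10⁶ m.
Transfer ellipse a_t = (r₁ + r₂)/2 = 6.209×10⁶ m.
At r₁: circular v_c1 = √(μ/r₁) = 3270 m/s; transfer-periapsis v_p = √[μ(2/r₁ − 1/a_t)] = 3807 m/s.
Δv₁ = v_p − v_c1 = 536.6 m/s.

Δv ≈ 537 m/s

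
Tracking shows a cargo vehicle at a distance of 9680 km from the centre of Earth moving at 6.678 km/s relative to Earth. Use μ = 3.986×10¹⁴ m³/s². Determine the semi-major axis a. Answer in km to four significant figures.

a ≈ 10560 km

r = 9.680×10⁶ m.
Specific orbital energy ε = v²/2 − μ/r = (6678)²/2 − 3.986×10¹⁴/9.680×10⁶ = -1.888×10⁷ J/kg.
Since ε = −μ/(2a), a = −μ/(2ε) = 1.056×10⁷ m = 10556 km.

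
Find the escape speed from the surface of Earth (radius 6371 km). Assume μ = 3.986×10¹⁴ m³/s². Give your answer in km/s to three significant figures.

r = R = 6.371×10⁶ m.
Escape speed v_esc = √(2μ/r) = √(2 × 3.986×10¹⁴ / 6.371×10⁶) = √(1.251×10⁸) = 11190 m/s.
= 11.19 km/s.

v_esc ≈ 11.2 km/s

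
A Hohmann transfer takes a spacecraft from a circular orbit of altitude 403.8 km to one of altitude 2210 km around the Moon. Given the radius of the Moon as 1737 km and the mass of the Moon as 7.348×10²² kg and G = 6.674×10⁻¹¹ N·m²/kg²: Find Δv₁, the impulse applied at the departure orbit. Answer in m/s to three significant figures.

Δv ≈ 210 m/s

μ = GM = 6.674×10⁻¹¹ × 7.348×10²² = 4.904×10¹² m³/s².
r₁ = 1737 + 403.8 = 2140.8 km = 2.1408×10⁶ m.
r₂ = 1737 + 2210 = 3947.0 km = 3.9470×10⁶ m.
Transfer ellipse a_t = (r₁ + r₂)/2 = 3.044×10⁶ m.
At r₁: circular v_c1 = √(μ/r₁) = 1514 m/s; transfer-perilune v_p = √[μ(2/r₁ − 1/a_t)] = 1723 m/s.
Δv₁ = v_p − v_c1 = 210.0 m/s.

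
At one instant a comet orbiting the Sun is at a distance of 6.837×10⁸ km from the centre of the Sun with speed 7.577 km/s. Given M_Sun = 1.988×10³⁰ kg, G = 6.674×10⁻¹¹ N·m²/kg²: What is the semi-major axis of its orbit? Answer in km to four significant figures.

μ = GM = 6.674×10⁻¹¹ × 1.988×10³⁰ = 1.327×10²⁰ m³/s².
r = 6.837×10¹¹ m.
Vis-viva rearranged: 1/a = 2/r − v²/μ = 2.925×10⁻¹² − 4.327×10⁻¹³ = 2.493×10⁻¹² m⁻¹.
a = 4.012×10¹¹ m = 4.0119×10⁸ km.

a ≈ 4.012×10⁸ km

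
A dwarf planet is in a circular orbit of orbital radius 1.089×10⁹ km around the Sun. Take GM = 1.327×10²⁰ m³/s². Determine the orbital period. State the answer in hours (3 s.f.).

r = 1.089×10⁹ km = 1.089×10¹² m.
Kepler's third law: T = 2π√(r³/μ) = 2π√((1.089×10¹²)³ / 1.327×10²⁰).
r³/μ = 9.732×10¹⁵ s², so T = 2π × 9.865×10⁷ = 6.198×10⁸ s.
Converting: 6.198×10⁸ s ÷ 3600 = 1.722×10⁵ hours.

T ≈ 172000 hours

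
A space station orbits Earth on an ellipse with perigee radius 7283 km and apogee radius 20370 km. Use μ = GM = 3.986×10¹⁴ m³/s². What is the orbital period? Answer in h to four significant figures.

Semi-major axis a = (r_p + r_a)/2 = (7283.0 + 20370)/2 = 13826 km = 1.383×10⁷ m.
By Kepler's third law T = 2π√(a³/μ) = 2π × 2.575×10³ = 1.618×10⁴ s.
= 4.494 h.

T ≈ 4.494 h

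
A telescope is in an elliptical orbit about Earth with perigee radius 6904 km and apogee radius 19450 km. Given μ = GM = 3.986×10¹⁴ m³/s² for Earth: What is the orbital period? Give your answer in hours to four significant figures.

T ≈ 4.182 hours

Semi-major axis a = (r_p + r_a)/2 = (6904.0 + 19450)/2 = 13177 km = 1.318×10⁷ m.
By Kepler's third law T = 2π√(a³/μ) = 2π × 2.396×10³ = 1.505×10⁴ s.
= 4.182 hours.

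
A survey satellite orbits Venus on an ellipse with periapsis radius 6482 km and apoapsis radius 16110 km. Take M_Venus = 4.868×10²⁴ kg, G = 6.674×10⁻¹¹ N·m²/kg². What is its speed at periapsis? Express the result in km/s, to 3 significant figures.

v ≈ 8.45 km/s

μ = GM = 6.674×10⁻¹¹ × 4.868×10²⁴ = 3.249×10¹⁴ m³/s².
Semi-major axis a = (r_p + r_a)/2 = 11296 km = 1.130×10⁷ m.
Vis-viva: v² = μ(2/r − 1/a) = 3.249×10¹⁴ × (3.085×10⁻⁷ − 8.853×10⁻⁸) = 7.148×10⁷ m²/s².
v = 8455 m/s = 8.455 km/s.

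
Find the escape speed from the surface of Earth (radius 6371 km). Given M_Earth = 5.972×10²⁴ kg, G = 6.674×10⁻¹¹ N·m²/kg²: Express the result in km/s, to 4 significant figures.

μ = GM = 6.674×10⁻¹¹ × 5.972×10²⁴ = 3.986×10¹⁴ m³/s².
r = R = 6.371×10⁶ m.
Escape speed v_esc = √(2μ/r) = √(2 × 3.986×10¹⁴ / 6.371×10⁶) = √(1.251×10⁸) = 11190 m/s.
= 11.19 km/s.

v_esc ≈ 11.19 km/s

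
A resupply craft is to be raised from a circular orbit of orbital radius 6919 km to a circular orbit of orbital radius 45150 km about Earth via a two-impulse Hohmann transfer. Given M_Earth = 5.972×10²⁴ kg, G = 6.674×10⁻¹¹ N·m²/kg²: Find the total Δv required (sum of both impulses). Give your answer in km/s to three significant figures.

μ = GM = 6.674×10⁻¹¹ × 5.972×10²⁴ = 3.986×10¹⁴ m³/s².
r₁ = 6919 km = 6.919×10⁶ m.
r₂ = 45150 km = 4.515×10⁷ m.
Transfer ellipse a_t = (r₁ + r₂)/2 = 2.603×10⁷ m.
At r₁: circular v_c1 = √(μ/r₁) = 7590 m/s; transfer-perigee v_p = √[μ(2/r₁ − 1/a_t)] = 9995 m/s.
Δv₁ = v_p − v_c1 = 2405 m/s.
At r₂: circular v_c2 = √(μ/r₂) = 2971 m/s; transfer-apogee v_a = √[μ(2/r₂ − 1/a_t)] = 1532 m/s.
Δv₂ = v_c2 − v_a = 1439 m/s.
Total Δv = Δv₁ + Δv₂ = 3845 m/s = 3.845 km/s.

Δv_total ≈ 3.84 km/s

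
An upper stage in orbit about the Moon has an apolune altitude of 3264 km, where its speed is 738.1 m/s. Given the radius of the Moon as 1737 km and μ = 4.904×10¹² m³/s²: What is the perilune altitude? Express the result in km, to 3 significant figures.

r_a = 1737 + 3264 = 5001.0 km = 5.001×10⁶ m.
Specific energy ε = v²/2 − μ/r = -7.082×10⁵ J/kg, so a = −μ/(2ε) = 3.462×10⁶ m.
The apsides satisfy r_p + r_a = 2a, so the perilune radius is 2a − r_a = 1.924×10⁶ m = 1923.5 km.
Perilune altitude = 1923.5 − 1737 = 186.52 km.

perilune altitude ≈ 187 km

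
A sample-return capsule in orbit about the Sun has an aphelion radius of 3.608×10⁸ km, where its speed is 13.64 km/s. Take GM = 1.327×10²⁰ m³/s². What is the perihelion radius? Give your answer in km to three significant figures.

r_a = 3.608×10¹¹ m.
Specific energy ε = v²/2 − μ/r = -2.748×10⁸ J/kg, so a = −μ/(2ε) = 2.415×10¹¹ m.
The apsides satisfy r_p + r_a = 2a, so the perihelion radius is 2a − r_a = 1.222×10¹¹ m = 1.2215×10⁸ km.

perihelion radius ≈ 1.22×10⁸ km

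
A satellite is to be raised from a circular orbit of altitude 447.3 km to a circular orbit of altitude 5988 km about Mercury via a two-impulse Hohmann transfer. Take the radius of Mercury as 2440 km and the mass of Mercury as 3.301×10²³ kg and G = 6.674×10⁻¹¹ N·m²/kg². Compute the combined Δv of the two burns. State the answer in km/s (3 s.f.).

Δv_total ≈ 1.07 km/s

μ = GM = 6.674×10⁻¹¹ × 3.301×10²³ = 2.203×10¹³ m³/s².
r₁ = 2440 + 447.3 = 2887.3 km = 2.8873×10⁶ m.
r₂ = 2440 + 5988 = 8428.0 km = 8.4280×10⁶ m.
Transfer ellipse a_t = (r₁ + r₂)/2 = 5.658×10⁶ m.
At r₁: circular v_c1 = √(μ/r₁) = 2762 m/s; transfer-periherm v_p = √[μ(2/r₁ − 1/a_t)] = 3371 m/s.
Δv₁ = v_p − v_c1 = 609.1 m/s.
At r₂: circular v_c2 = √(μ/r₂) = 1617 m/s; transfer-apoherm v_a = √[μ(2/r₂ − 1/a_t)] = 1155 m/s.
Δv₂ = v_c2 − v_a = 461.8 m/s.
Total Δv = Δv₁ + Δv₂ = 1071 m/s = 1.071 km/s.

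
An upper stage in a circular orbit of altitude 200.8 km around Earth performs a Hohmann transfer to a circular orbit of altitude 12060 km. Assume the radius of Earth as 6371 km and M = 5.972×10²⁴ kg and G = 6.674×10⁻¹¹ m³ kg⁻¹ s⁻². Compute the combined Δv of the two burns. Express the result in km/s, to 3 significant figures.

μ = GM = 6.674×10⁻¹¹ × 5.972×10²⁴ = 3.986×10¹⁴ m³/s².
r₁ = 6371 + 200.8 = 6571.8 km = 6.5718×10⁶ m.
r₂ = 6371 + 12060 = 18431 km = 1.8431×10⁷ m.
Transfer ellipse a_t = (r₁ + r₂)/2 = 1.250×10⁷ m.
At r₁: circular v_c1 = √(μ/r₁) = 7788 m/s; transfer-perigee v_p = √[μ(2/r₁ − 1/a_t)] = 9456 m/s.
Δv₁ = v_p − v_c1 = 1668 m/s.
At r₂: circular v_c2 = √(μ/r₂) = 4650 m/s; transfer-apogee v_a = √[μ(2/r₂ − 1/a_t)] = 3372 m/s.
Δv₂ = v_c2 − v_a = 1279 m/s.
Total Δv = Δv₁ + Δv₂ = 2947 m/s = 2.947 km/s.

Δv_total ≈ 2.95 km/s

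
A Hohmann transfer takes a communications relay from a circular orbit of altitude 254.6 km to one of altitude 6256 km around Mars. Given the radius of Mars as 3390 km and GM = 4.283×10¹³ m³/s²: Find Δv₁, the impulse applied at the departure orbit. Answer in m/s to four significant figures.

Δv ≈ 702.1 m/s

r₁ = 3390 + 254.6 = 3644.6 km = 3.6446×10⁶ m.
r₂ = 3390 + 6256 = 9646.0 km = 9.6460×10⁶ m.
Transfer ellipse a_t = (r₁ + r₂)/2 = 6.645×10⁶ m.
At r₁: circular v_c1 = √(μ/r₁) = 3428 m/s; transfer-periapsis v_p = √[μ(2/r₁ − 1/a_t)] = 4130 m/s.
Δv₁ = v_p − v_c1 = 702.1 m/s.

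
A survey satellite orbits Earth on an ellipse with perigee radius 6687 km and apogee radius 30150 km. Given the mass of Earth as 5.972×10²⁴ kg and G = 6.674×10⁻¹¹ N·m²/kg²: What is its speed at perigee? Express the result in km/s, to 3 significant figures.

v ≈ 9.88 km/s

μ = GM = 6.674×10⁻¹¹ × 5.972×10²⁴ = 3.986×10¹⁴ m³/s².
Semi-major axis a = (r_p + r_a)/2 = 18418 km = 1.842×10⁷ m.
Vis-viva: v² = μ(2/r − 1/a) = 3.986×10¹⁴ × (2.991×10⁻⁷ − 5.429×10⁻⁸) = 9.757×10⁷ m²/s².
v = 9878 m/s = 9.878 km/s.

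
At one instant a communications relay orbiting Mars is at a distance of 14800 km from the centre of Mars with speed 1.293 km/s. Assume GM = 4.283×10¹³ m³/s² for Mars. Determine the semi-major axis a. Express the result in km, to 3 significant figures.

a ≈ 10400 km

r = 1.480×10⁷ m.
Vis-viva rearranged: 1/a = 2/r − v²/μ = 1.351×10⁻⁷ − 3.903×10⁻⁸ = 9.610×10⁻⁸ m⁻¹.
a = 1.041×10⁷ m = 10406 km.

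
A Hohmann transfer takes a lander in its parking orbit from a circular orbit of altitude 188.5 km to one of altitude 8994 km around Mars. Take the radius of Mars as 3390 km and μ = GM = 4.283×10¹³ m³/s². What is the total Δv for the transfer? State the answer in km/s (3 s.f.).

r₁ = 3390 + 188.5 = 3578.5 km = 3.5785×10⁶ m.
r₂ = 3390 + 8994 = 12384 km = 1.2384×10⁷ m.
Transfer ellipse a_t = (r₁ + r₂)/2 = 7.981×10⁶ m.
At r₁: circular v_c1 = √(μ/r₁) = 3460 m/s; transfer-periapsis v_p = √[μ(2/r₁ − 1/a_t)] = 4309 m/s.
Δv₁ = v_p − v_c1 = 849.8 m/s.
At r₂: circular v_c2 = √(μ/r₂) = 1860 m/s; transfer-apoapsis v_a = √[μ(2/r₂ − 1/a_t)] = 1245 m/s.
Δv₂ = v_c2 − v_a = 614.4 m/s.
Total Δv = Δv₁ + Δv₂ = 1464 m/s = 1.464 km/s.

Δv_total ≈ 1.46 km/s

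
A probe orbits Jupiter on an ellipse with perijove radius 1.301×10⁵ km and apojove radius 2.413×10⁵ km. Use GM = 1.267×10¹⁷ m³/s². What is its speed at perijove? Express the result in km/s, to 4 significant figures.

v ≈ 35.57 km/s

Semi-major axis a = (r_p + r_a)/2 = 1.8570×10⁵ km = 1.857×10⁸ m.
Vis-viva: v² = μ(2/r − 1/a) = 1.267×10¹⁷ × (1.537×10⁻⁸ − 5.385×10⁻⁹) = 1.265×10⁹ m²/s².
v = 35570 m/s = 35.57 km/s.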